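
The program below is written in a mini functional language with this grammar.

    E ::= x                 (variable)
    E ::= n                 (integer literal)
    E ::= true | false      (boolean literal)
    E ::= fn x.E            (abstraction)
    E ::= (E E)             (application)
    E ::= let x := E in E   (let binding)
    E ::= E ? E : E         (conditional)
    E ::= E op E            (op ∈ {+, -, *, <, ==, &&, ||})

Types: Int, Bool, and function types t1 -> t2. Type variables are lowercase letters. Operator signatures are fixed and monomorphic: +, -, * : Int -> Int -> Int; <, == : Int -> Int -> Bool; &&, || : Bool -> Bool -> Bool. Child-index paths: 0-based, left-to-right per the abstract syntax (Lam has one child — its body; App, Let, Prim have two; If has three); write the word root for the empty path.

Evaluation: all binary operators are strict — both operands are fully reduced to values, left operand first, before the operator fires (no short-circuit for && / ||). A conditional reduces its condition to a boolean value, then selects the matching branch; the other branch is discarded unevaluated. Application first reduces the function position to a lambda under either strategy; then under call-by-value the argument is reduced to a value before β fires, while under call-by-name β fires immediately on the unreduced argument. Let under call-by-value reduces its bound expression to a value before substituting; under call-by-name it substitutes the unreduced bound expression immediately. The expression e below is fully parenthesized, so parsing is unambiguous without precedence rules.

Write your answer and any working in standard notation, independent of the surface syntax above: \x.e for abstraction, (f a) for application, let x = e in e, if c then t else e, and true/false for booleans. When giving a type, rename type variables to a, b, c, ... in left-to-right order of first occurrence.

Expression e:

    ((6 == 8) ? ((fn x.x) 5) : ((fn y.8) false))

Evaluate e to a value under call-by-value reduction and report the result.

Answer: 8

Working:
step 0: (if (6 == 8) then ((\x.x) 5) else ((\y.8) false))
step 1: [delta@0] (if false then ((\x.x) 5) else ((\y.8) false))
step 2: [if@root] ((\y.8) false)
step 3: [beta@root] 8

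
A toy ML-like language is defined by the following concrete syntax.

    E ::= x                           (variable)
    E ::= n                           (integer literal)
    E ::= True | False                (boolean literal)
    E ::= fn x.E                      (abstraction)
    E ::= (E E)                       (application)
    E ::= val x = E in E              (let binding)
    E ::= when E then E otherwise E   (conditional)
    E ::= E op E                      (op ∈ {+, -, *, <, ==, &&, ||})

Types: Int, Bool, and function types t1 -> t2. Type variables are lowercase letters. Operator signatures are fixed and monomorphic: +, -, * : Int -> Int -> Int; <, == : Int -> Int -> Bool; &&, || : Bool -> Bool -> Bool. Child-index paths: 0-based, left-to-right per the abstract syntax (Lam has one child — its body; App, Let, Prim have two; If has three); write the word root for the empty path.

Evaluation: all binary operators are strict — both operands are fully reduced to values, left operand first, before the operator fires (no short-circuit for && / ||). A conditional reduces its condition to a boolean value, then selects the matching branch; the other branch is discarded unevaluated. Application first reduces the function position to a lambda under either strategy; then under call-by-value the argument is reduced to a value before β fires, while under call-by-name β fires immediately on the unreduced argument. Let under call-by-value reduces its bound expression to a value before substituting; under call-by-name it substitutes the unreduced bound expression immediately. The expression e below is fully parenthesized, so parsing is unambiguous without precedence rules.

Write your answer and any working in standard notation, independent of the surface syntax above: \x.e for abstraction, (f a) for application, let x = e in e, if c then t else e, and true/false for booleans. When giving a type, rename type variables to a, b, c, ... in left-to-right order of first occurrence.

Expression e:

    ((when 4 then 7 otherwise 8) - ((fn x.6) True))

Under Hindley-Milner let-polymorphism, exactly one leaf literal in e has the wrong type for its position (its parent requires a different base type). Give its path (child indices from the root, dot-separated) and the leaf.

Derivation:
  unify Int ~ Bool
  FAIL: mismatch Int ~ Bool

Answer: 0.0 : 4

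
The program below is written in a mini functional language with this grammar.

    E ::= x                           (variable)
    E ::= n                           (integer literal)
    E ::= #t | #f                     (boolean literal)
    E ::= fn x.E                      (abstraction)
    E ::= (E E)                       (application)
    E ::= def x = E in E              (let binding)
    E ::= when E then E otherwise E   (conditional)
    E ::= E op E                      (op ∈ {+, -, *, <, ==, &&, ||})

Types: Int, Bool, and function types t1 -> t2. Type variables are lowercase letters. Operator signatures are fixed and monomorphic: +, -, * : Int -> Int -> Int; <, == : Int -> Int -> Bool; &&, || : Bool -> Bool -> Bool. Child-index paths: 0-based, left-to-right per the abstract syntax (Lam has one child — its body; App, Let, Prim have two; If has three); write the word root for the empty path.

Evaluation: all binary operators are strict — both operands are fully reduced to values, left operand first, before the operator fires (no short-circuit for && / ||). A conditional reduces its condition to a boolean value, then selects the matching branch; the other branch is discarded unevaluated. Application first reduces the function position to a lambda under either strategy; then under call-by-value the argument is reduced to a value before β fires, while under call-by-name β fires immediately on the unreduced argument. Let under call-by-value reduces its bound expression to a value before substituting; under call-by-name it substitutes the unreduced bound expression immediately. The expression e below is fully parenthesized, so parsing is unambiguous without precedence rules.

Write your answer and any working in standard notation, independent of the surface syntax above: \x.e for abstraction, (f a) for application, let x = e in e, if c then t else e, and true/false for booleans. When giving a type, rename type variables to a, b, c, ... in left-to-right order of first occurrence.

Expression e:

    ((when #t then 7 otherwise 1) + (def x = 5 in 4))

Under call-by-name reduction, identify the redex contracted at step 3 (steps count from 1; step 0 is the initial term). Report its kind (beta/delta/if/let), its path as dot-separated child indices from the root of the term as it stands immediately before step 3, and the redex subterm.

Answer: delta at root : (7 + 4)

Trace:
step 0: ((if true then 7 else 1) + (let x = 5 in 4))
step 1: [if@0] (7 + (let x = 5 in 4))
step 2: [let@1] (7 + 4)
step 3: [delta@root] 11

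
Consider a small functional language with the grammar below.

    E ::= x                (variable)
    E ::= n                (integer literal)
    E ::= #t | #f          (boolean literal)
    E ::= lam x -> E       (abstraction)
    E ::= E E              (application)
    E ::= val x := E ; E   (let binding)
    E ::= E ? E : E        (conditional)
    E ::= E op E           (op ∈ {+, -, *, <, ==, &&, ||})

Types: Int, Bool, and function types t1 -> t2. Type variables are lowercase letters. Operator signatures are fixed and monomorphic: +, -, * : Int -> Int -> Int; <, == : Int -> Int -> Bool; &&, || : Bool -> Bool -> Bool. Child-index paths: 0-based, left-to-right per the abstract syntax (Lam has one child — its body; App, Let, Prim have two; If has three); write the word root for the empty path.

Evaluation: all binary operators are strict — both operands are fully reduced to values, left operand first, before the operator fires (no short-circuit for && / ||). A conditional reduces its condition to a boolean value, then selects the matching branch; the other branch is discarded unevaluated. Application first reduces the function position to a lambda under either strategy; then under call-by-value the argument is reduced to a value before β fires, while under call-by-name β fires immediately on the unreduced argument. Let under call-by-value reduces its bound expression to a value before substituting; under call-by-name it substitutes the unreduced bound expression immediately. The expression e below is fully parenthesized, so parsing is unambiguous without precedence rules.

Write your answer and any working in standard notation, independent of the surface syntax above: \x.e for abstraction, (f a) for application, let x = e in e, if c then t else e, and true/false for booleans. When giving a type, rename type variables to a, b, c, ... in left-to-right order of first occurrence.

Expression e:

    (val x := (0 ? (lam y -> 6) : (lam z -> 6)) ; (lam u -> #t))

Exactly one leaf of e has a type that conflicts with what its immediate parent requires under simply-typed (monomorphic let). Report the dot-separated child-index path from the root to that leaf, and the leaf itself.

Answer: 0.0 : 0

Derivation:
  unify Int ~ Bool
  FAIL: mismatch Int ~ Bool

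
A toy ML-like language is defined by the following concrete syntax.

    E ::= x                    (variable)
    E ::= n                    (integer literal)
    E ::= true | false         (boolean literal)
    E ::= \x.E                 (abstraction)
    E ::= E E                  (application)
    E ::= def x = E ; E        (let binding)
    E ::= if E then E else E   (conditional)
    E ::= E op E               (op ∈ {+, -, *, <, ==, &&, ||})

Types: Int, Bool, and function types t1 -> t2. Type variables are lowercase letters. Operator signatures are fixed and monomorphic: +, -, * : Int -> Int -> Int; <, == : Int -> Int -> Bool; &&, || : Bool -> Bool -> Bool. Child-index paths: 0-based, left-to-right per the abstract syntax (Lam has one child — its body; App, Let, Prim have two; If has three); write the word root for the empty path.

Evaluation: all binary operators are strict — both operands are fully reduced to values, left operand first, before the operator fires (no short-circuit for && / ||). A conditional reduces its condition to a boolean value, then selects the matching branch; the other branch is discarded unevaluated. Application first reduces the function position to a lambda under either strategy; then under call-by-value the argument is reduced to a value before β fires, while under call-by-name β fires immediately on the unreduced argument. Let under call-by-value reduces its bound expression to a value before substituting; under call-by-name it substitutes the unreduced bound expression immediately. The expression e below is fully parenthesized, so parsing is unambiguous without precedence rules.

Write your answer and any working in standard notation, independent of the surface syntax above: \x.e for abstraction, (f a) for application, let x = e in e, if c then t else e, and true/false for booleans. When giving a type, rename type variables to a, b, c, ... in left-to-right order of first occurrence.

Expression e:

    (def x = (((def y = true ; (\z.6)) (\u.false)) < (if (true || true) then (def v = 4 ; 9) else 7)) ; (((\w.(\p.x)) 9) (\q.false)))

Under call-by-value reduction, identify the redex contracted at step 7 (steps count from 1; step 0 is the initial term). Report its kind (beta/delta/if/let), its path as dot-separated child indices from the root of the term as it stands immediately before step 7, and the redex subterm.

Answer: let at root : (let x = true in (((\w.(\p.x)) 9) (\q.false)))

Derivation:
step 0: (let x = (((let y = true in (\z.6)) (\u.false)) < (if (true || true) then (let v = 4 in 9) else 7)) in (((\w.(\p.x)) 9) (\q.false)))
step 1: [let@0.0.0] (let x = (((\z.6) (\u.false)) < (if (true || true) then (let v = 4 in 9) else 7)) in (((\w.(\p.x)) 9) (\q.false)))
step 2: [beta@0.0] (let x = (6 < (if (true || true) then (let v = 4 in 9) else 7)) in (((\w.(\p.x)) 9) (\q.false)))
step 3: [delta@0.1.0] (let x = (6 < (if true then (let v = 4 in 9) else 7)) in (((\w.(\p.x)) 9) (\q.false)))
step 4: [if@0.1] (let x = (6 < (let v = 4 in 9)) in (((\w.(\p.x)) 9) (\q.false)))
step 5: [let@0.1] (let x = (6 < 9) in (((\w.(\p.x)) 9) (\q.false)))
step 6: [delta@0] (let x = true in (((\w.(\p.x)) 9) (\q.false)))
step 7: [let@root] (((\w.(\p.true)) 9) (\q.false))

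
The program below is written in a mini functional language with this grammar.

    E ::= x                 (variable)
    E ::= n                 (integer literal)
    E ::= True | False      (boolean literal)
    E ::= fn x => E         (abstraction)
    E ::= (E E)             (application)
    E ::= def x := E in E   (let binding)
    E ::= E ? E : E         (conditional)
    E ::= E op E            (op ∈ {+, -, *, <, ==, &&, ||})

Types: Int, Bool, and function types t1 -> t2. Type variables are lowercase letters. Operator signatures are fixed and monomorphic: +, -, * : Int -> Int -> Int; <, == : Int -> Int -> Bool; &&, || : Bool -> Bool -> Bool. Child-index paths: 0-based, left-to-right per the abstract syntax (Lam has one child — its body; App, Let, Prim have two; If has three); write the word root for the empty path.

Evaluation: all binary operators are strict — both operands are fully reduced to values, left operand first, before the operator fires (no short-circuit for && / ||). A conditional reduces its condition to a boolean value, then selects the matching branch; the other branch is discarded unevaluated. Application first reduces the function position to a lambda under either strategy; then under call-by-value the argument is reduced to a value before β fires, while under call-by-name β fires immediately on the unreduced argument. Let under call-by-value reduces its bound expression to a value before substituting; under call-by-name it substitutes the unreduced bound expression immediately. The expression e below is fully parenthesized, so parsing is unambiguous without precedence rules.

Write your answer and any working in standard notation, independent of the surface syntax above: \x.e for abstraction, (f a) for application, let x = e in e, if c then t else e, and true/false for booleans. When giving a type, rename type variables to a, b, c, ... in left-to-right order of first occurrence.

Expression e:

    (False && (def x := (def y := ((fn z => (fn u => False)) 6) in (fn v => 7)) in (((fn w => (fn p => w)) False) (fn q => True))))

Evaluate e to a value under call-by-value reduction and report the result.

Answer: false

Working:
step 0: (false && (let x = (let y = ((\z.(\u.false)) 6) in (\v.7)) in (((\w.(\p.w)) false) (\q.true))))
step 1: [beta@1.0.0] (false && (let x = (let y = (\u.false) in (\v.7)) in (((\w.(\p.w)) false) (\q.true))))
step 2: [let@1.0] (false && (let x = (\v.7) in (((\w.(\p.w)) false) (\q.true))))
step 3: [let@1] (false && (((\w.(\p.w)) false) (\q.true)))
step 4: [beta@1.0] (false && ((\p.false) (\q.true)))
step 5: [beta@1] (false && false)
step 6: [delta@root] false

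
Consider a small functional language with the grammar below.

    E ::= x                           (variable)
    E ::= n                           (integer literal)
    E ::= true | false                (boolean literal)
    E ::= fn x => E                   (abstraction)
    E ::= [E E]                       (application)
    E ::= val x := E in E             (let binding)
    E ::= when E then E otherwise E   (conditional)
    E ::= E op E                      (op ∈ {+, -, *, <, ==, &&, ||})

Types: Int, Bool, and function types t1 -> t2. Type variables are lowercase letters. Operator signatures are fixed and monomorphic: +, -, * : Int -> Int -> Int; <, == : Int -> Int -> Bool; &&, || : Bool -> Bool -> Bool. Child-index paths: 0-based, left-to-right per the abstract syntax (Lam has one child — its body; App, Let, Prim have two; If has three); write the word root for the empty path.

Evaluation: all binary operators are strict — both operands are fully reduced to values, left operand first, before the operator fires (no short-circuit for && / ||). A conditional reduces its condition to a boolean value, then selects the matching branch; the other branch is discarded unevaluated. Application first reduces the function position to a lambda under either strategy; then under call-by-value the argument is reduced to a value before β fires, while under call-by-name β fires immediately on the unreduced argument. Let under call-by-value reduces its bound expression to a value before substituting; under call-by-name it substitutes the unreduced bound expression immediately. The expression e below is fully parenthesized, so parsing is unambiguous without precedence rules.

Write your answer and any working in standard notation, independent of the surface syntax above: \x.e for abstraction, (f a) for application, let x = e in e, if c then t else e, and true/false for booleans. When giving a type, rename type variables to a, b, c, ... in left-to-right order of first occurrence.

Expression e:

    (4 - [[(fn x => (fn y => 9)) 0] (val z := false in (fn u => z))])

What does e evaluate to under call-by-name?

Answer: -5

Trace:
step 0: (4 - (((\x.(\y.9)) 0) (let z = false in (\u.z))))
step 1: [beta@1.0] (4 - ((\y.9) (let z = false in (\u.z))))
step 2: [beta@1] (4 - 9)
step 3: [delta@root] -5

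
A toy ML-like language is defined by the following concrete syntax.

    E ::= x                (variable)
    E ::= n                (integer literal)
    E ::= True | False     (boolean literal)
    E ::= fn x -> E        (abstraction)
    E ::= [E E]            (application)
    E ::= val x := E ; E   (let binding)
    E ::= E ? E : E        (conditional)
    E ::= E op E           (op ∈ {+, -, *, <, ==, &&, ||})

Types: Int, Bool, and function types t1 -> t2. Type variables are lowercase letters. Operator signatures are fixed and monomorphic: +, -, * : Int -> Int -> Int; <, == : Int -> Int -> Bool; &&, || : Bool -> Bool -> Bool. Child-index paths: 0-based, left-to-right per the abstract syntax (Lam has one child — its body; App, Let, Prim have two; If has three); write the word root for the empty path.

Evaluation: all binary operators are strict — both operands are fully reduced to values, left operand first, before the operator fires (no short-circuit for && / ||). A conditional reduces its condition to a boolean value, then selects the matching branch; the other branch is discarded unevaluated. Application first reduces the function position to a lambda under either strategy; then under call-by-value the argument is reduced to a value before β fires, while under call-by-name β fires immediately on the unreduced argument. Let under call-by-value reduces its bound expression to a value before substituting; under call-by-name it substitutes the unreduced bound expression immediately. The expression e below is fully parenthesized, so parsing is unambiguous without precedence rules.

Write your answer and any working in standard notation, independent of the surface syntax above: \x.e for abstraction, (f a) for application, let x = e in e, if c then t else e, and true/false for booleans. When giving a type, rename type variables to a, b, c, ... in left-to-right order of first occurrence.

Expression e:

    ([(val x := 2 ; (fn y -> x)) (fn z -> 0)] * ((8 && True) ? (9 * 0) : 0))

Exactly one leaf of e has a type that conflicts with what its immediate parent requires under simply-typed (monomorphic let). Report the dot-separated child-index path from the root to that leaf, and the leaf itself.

Answer: 1.0.0 : 8

Trace:
let x : Int
x : Int
\y._ : a -> Int
\z._ : b -> Int
  unify a -> Int ~ (b -> Int) -> c
  unify a ~ b -> Int
  unify Int ~ c
_ _ : Int
  unify Int ~ Int
  unify Int ~ Bool
  FAIL: mismatch Int ~ Bool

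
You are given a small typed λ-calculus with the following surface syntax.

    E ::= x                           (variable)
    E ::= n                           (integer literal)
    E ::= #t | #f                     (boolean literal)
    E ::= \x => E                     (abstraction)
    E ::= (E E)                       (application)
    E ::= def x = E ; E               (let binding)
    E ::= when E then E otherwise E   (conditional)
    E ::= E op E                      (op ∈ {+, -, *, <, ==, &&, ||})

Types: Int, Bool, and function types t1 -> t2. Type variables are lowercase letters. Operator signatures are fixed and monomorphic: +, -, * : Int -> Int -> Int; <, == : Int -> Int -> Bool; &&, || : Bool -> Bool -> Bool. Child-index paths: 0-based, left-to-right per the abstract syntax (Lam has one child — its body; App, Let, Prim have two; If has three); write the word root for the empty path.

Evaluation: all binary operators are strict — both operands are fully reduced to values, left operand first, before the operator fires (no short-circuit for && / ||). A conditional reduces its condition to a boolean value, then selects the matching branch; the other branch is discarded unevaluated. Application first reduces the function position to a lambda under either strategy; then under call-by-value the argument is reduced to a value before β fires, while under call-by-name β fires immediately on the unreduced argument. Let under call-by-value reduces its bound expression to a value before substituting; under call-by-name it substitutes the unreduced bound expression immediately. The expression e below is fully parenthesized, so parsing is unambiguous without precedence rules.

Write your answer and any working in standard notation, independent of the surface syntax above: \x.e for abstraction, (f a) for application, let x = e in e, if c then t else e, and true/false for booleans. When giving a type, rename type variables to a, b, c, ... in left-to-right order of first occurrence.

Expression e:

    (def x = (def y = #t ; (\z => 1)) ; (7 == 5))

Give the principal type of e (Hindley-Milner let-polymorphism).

Trace:
let y : Bool
\z._ : a -> Int
let x : forall. a -> Int
  unify Int ~ Int
  unify Int ~ Int

Answer: Bool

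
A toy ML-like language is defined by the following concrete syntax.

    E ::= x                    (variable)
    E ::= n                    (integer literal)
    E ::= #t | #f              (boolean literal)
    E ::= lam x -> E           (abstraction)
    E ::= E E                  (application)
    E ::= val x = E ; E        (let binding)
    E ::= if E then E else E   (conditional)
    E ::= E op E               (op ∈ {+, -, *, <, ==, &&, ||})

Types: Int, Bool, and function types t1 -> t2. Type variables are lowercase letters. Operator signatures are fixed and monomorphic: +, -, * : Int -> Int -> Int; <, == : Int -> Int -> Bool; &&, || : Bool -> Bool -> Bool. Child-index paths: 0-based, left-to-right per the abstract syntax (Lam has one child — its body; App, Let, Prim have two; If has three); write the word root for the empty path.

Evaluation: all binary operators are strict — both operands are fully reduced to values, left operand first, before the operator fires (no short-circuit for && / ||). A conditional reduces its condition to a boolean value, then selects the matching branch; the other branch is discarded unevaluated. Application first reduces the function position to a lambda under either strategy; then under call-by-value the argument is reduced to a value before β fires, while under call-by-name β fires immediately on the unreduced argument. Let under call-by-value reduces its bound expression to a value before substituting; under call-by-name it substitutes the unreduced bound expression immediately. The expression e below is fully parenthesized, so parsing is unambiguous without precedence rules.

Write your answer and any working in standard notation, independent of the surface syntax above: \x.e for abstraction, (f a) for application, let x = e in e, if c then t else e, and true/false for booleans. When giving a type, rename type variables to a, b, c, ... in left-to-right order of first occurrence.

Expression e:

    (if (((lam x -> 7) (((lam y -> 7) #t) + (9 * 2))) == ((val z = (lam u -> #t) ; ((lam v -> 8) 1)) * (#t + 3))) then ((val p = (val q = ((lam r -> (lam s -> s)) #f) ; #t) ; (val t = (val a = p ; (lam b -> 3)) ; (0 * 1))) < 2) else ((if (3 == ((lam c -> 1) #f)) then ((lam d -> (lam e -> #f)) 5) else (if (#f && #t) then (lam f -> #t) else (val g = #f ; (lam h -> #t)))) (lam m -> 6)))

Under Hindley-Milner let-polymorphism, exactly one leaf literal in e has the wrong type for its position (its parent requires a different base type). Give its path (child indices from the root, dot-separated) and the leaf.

Answer: 0.1.1.0 : true

Derivation:
\x._ : a -> Int
\y._ : b -> Int
  unify b -> Int ~ Bool -> c
  unify b ~ Bool
  unify Int ~ c
_ _ : Int
  unify Int ~ Int
  unify Int ~ Int
  unify Int ~ Int
  unify Int ~ Int
  unify a -> Int ~ Int -> d
  unify a ~ Int
  unify Int ~ d
_ _ : Int
  unify Int ~ Int
\u._ : e -> Bool
let z : forall. e -> Bool
\v._ : f -> Int
  unify f -> Int ~ Int -> g
  unify f ~ Int
  unify Int ~ g
_ _ : Int
  unify Int ~ Int
  unify Bool ~ Int
  FAIL: mismatch Bool ~ Int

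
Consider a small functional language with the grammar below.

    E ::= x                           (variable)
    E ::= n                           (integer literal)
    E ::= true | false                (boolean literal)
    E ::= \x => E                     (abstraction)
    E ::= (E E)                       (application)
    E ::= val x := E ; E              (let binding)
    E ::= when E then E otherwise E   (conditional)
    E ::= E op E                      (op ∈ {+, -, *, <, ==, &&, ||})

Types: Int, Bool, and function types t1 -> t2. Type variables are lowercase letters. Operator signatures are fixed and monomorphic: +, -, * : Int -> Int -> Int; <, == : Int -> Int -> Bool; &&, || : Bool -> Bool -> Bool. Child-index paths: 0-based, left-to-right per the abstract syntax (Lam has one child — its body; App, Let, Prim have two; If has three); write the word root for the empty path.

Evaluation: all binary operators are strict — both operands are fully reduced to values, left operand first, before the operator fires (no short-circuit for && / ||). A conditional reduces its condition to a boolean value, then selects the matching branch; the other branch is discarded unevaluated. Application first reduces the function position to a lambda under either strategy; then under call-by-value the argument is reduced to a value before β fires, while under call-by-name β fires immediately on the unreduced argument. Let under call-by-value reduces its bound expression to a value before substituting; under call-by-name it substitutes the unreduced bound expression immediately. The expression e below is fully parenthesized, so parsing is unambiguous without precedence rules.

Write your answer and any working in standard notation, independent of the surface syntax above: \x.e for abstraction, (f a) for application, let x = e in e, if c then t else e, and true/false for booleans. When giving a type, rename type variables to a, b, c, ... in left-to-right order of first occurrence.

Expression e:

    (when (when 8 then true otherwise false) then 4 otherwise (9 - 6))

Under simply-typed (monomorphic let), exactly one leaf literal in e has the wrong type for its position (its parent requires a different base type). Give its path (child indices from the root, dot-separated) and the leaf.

Answer: 0.0 : 8

Trace:
  unify Int ~ Bool
  FAIL: mismatch Int ~ Bool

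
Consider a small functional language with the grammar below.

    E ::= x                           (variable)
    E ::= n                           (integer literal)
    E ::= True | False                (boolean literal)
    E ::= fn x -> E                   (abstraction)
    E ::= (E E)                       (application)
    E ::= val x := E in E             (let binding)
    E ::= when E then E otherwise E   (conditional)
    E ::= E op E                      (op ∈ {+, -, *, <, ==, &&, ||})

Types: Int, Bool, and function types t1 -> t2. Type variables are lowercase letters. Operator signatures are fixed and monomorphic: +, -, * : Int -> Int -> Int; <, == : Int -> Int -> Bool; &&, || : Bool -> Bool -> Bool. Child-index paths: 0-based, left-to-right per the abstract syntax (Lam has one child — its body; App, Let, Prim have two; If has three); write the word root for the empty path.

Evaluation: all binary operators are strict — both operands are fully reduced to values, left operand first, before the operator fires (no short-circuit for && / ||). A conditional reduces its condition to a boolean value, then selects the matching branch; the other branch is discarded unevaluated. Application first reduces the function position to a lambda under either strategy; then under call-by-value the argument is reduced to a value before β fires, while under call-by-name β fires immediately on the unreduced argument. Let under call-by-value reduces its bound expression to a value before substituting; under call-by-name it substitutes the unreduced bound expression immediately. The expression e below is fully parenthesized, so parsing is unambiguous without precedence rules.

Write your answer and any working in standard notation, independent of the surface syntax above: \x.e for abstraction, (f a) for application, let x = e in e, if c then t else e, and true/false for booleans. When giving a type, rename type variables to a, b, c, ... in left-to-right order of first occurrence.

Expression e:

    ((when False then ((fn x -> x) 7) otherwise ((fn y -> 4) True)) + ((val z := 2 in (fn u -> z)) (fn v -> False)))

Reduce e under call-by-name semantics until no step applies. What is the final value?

Answer: 6

Derivation:
step 0: ((if false then ((\x.x) 7) else ((\y.4) true)) + ((let z = 2 in (\u.z)) (\v.false)))
step 1: [if@0] (((\y.4) true) + ((let z = 2 in (\u.z)) (\v.false)))
step 2: [beta@0] (4 + ((let z = 2 in (\u.z)) (\v.false)))
step 3: [let@1.0] (4 + ((\u.2) (\v.false)))
step 4: [beta@1] (4 + 2)
step 5: [delta@root] 6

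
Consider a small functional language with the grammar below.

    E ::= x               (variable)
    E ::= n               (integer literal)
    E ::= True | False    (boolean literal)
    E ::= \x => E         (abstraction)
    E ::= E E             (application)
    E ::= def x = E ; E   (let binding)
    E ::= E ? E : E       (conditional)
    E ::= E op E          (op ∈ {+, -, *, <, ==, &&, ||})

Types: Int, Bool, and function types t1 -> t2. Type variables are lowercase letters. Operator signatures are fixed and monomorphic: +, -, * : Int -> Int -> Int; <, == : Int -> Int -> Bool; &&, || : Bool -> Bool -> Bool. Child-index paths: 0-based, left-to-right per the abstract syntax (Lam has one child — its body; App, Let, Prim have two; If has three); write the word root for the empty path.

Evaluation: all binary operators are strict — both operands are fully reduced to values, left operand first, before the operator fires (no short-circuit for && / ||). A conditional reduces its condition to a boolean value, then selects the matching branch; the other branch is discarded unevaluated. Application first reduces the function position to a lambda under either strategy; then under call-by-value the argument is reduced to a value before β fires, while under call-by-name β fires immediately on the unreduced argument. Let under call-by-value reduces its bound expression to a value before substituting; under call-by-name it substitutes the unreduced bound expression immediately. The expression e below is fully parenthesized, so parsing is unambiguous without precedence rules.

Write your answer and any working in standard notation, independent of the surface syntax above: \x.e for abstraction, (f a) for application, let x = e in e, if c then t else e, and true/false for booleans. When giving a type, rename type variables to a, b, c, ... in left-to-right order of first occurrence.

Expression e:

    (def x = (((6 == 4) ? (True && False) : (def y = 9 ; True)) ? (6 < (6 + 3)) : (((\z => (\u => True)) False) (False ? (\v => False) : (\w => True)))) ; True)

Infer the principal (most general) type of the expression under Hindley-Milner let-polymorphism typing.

Answer: Bool

Derivation:
  unify Int ~ Int
  unify Int ~ Int
  unify Bool ~ Bool
  unify Bool ~ Bool
  unify Bool ~ Bool
let y : Int
  unify Bool ~ Bool
  unify Bool ~ Bool
  unify Int ~ Int
  unify Int ~ Int
  unify Int ~ Int
  unify Int ~ Int
\u._ : b -> Bool
\z._ : a -> b -> Bool
  unify a -> b -> Bool ~ Bool -> c
  unify a ~ Bool
  unify b -> Bool ~ c
_ _ : b -> Bool
  unify Bool ~ Bool
\v._ : d -> Bool
\w._ : e -> Bool
  unify d -> Bool ~ e -> Bool
  unify d ~ e
  unify Bool ~ Bool
  unify b -> Bool ~ (e -> Bool) -> f
  unify b ~ e -> Bool
  unify Bool ~ f
_ _ : Bool
  unify Bool ~ Bool
let x : Bool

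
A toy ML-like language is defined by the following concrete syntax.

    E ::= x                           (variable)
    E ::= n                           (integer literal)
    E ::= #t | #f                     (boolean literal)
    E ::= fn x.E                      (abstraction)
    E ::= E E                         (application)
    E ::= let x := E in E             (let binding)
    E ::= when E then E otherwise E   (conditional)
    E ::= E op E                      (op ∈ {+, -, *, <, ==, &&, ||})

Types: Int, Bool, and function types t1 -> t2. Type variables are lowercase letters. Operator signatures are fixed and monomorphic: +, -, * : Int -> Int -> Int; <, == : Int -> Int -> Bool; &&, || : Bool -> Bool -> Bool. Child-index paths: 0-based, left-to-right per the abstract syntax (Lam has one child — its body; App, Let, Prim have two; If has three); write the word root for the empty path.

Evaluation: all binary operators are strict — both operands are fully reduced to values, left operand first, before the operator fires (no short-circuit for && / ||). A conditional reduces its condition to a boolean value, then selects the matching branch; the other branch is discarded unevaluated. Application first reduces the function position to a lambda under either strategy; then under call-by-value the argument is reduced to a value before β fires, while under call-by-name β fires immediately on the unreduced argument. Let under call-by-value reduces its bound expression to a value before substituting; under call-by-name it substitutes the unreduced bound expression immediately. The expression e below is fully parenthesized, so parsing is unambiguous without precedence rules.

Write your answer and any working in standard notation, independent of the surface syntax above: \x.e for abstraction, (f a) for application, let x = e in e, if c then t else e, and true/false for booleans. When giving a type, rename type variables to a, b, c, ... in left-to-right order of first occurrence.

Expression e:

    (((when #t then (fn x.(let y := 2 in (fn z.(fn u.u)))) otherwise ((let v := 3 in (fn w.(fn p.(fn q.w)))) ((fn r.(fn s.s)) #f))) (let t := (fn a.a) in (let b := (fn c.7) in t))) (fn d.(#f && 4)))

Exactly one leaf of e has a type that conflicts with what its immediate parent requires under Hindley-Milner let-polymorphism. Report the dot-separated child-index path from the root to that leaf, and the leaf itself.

Working:
  unify Bool ~ Bool
let y : Int
u : c
\u._ : c -> c
\z._ : b -> c -> c
\x._ : a -> b -> c -> c
let v : Int
w : d
\q._ : f -> d
\p._ : e -> f -> d
\w._ : d -> e -> f -> d
s : h
\s._ : h -> h
\r._ : g -> h -> h
  unify g -> h -> h ~ Bool -> i
  unify g ~ Bool
  unify h -> h ~ i
_ _ : h -> h
  unify d -> e -> f -> d ~ (h -> h) -> j
  unify d ~ h -> h
  unify e -> f -> h -> h ~ j
_ _ : e -> f -> h -> h
  unify a -> b -> c -> c ~ e -> f -> h -> h
  unify a ~ e
  unify b -> c -> c ~ f -> h -> h
  unify b ~ f
  unify c -> c ~ h -> h
  unify c ~ h
  unify h ~ h
a : k
\a._ : k -> k
let t : forall. k -> k
\c._ : l -> Int
let b : forall. l -> Int
t : m -> m
  unify e -> f -> h -> h ~ (m -> m) -> n
  unify e ~ m -> m
  unify f -> h -> h ~ n
_ _ : f -> h -> h
  unify Bool ~ Bool
  unify Int ~ Bool
  FAIL: mismatch Int ~ Bool

Answer: 1.0.1 : 4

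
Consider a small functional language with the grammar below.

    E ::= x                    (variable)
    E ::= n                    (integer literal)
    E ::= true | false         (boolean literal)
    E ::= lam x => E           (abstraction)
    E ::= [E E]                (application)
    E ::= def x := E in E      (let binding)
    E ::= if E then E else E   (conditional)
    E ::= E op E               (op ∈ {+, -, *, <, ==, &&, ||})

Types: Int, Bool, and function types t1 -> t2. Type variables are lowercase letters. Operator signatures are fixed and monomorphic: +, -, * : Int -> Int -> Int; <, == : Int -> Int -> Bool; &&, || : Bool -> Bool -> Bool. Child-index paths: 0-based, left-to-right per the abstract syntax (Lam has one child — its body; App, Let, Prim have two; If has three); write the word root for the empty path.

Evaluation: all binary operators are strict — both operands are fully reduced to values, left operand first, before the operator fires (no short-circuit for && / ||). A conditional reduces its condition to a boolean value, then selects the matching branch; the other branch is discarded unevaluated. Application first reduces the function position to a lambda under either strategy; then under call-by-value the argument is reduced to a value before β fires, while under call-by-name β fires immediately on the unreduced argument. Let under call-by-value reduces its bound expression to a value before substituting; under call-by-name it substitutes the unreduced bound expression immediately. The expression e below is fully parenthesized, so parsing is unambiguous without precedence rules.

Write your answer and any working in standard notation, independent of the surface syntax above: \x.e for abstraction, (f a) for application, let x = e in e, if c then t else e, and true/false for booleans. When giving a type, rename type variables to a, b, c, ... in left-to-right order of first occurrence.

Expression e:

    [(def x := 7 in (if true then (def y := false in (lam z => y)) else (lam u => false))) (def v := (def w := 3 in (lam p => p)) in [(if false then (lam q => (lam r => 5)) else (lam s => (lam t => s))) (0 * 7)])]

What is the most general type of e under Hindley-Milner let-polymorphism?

Trace:
let x : Int
  unify Bool ~ Bool
let y : Bool
y : Bool
\z._ : a -> Bool
\u._ : b -> Bool
  unify a -> Bool ~ b -> Bool
  unify a ~ b
  unify Bool ~ Bool
let w : Int
p : c
\p._ : c -> c
let v : forall. c -> c
  unify Bool ~ Bool
\r._ : e -> Int
\q._ : d -> e -> Int
s : f
\t._ : g -> f
\s._ : f -> g -> f
  unify d -> e -> Int ~ f -> g -> f
  unify d ~ f
  unify e -> Int ~ g -> f
  unify e ~ g
  unify Int ~ f
  unify Int ~ Int
  unify Int ~ Int
  unify Int -> g -> Int ~ Int -> h
  unify Int ~ Int
  unify g -> Int ~ h
_ _ : g -> Int
  unify b -> Bool ~ (g -> Int) -> i
  unify b ~ g -> Int
  unify Bool ~ i
_ _ : Bool

Answer: Bool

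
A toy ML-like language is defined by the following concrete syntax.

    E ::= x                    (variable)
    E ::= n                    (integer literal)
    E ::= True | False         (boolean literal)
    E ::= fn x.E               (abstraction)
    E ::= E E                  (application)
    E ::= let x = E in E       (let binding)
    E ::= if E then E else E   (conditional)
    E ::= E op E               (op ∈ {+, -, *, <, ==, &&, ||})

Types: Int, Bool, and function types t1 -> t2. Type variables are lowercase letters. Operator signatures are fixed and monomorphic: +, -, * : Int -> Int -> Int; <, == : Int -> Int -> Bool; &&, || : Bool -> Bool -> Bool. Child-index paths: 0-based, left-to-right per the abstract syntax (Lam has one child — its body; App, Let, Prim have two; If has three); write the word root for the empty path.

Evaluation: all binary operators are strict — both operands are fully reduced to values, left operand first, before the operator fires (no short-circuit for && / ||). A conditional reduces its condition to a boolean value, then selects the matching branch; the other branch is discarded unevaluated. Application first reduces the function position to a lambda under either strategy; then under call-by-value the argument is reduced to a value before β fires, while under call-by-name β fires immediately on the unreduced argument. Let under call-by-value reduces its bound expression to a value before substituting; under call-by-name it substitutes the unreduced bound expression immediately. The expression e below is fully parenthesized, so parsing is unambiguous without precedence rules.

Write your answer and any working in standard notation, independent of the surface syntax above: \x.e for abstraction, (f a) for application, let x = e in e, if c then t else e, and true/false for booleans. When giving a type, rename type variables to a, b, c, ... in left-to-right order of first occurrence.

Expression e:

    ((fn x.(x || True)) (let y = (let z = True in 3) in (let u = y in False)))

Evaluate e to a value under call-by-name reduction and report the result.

Answer: true

Trace:
step 0: ((\x.(x || true)) (let y = (let z = true in 3) in (let u = y in false)))
step 1: [beta@root] ((let y = (let z = true in 3) in (let u = y in false)) || true)
step 2: [let@0] ((let u = (let z = true in 3) in false) || true)
step 3: [let@0] (false || true)
step 4: [delta@root] true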